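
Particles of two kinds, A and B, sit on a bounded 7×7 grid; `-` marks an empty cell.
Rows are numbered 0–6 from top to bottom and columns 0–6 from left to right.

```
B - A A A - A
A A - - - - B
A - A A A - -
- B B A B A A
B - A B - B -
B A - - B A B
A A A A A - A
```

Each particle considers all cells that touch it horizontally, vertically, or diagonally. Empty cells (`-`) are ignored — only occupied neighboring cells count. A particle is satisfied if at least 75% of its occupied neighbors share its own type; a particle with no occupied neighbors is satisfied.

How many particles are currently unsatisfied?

Row 0: (0,0)B 0/2 unhappy · (0,2)A 2/2 ok · (0,3)A 2/2 ok · (0,4)A 1/1 ok · (0,6)A 0/1 unhappy
Row 1: (1,0)A 2/3 unhappy · (1,1)A 4/5 ok · (1,6)B 0/1 unhappy
Row 2: (2,0)A 2/3 unhappy · (2,2)A 3/5 unhappy · (2,3)A 3/5 unhappy · (2,4)A 3/4 ok
Row 3: (3,1)B 2/5 unhappy · (3,2)B 2/6 unhappy · (3,3)A 4/7 unhappy · (3,4)B 2/6 unhappy · (3,5)A 2/4 unhappy · (3,6)A 1/2 unhappy
Row 4: (4,0)B 2/3 unhappy · (4,2)A 2/5 unhappy · (4,3)B 3/5 unhappy · (4,5)B 3/6 unhappy
Row 5: (5,0)B 1/4 unhappy · (5,1)A 4/6 unhappy · (5,4)B 2/5 unhappy · (5,5)A 2/5 unhappy · (5,6)B 1/3 unhappy
Row 6: (6,0)A 2/3 unhappy · (6,1)A 3/4 ok · (6,2)A 3/3 ok · (6,3)A 2/3 unhappy · (6,4)A 2/3 unhappy · (6,6)A 1/2 unhappy
Unsatisfied: (0,0), (0,6), (1,0), (1,6), (2,0), (2,2), (2,3), (3,1), (3,2), (3,3), (3,4), (3,5), (3,6), (4,0), (4,2), (4,3), (4,5), (5,0), (5,1), (5,4), (5,5), (5,6), (6,0), (6,3), (6,4), (6,6) — 26 in total.

26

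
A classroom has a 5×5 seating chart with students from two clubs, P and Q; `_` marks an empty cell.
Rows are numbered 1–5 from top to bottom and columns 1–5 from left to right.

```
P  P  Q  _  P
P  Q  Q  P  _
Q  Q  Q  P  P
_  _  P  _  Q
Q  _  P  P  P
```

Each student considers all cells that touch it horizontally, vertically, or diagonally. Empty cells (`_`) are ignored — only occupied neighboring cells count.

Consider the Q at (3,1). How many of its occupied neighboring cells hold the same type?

Occupied neighbors of (3,1): (2,1)=P, (2,2)=Q, (3,2)=Q.
Same type (Q): 2 of 3.

2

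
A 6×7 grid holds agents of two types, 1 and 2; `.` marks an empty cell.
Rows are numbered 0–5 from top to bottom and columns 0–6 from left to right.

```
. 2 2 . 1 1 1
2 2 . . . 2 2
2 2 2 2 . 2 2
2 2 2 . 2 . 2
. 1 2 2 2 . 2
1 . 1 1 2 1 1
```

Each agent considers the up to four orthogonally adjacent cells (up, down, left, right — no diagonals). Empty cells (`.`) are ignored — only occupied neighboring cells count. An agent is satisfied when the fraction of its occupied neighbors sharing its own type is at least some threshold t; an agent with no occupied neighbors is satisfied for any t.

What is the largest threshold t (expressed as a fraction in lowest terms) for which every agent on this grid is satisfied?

0/1

Row 0: (0,1)2 2/2 · (0,2)2 1/1 · (0,4)1 1/1 · (0,5)1 2/3 · (0,6)1 1/2
Row 1: (1,0)2 2/2 · (1,1)2 3/3 · (1,5)2 2/3 · (1,6)2 2/3
Row 2: (2,0)2 3/3 · (2,1)2 4/4 · (2,2)2 3/3 · (2,3)2 1/1 · (2,5)2 2/2 · (2,6)2 3/3
Row 3: (3,0)2 2/2 · (3,1)2 3/4 · (3,2)2 3/3 · (3,4)2 1/1 · (3,6)2 2/2
Row 4: (4,1)1 0/2 · (4,2)2 2/4 · (4,3)2 2/3 · (4,4)2 3/3 · (4,6)2 1/2
Row 5: (5,0)1 — no occupied neighbors · (5,2)1 1/2 · (5,3)1 1/3 · (5,4)2 1/3 · (5,5)1 1/2 · (5,6)1 1/2
The smallest same-type fraction is 0/2 at (4,1), which reduces to 0/1. Any threshold above that leaves this agent unsatisfied.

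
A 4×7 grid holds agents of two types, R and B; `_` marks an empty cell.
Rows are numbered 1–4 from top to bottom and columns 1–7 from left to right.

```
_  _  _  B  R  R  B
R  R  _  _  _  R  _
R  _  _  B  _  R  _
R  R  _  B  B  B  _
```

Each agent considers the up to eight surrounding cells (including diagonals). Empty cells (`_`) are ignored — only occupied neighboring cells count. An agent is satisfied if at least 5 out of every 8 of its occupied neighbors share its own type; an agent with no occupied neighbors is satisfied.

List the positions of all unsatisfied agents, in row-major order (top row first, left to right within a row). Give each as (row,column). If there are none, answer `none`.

(1,4), (1,7), (3,6), (4,6)

Row 1: (1,4)B 0/1 ✗ · (1,5)R 2/3 ✓ · (1,6)R 2/3 ✓ · (1,7)B 0/2 ✗
Row 2: (2,1)R 2/2 ✓ · (2,2)R 2/2 ✓ · (2,6)R 3/4 ✓
Row 3: (3,1)R 4/4 ✓ · (3,4)B 2/2 ✓ · (3,6)R 1/3 ✗
Row 4: (4,1)R 2/2 ✓ · (4,2)R 2/2 ✓ · (4,4)B 2/2 ✓ · (4,5)B 3/4 ✓ · (4,6)B 1/2 ✗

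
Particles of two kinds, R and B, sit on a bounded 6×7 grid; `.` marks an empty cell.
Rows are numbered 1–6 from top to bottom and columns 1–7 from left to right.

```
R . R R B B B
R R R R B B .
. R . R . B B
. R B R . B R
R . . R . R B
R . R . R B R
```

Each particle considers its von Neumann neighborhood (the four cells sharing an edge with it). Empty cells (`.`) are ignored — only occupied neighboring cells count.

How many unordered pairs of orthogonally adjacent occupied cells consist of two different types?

13

Scan each occupied cell's neighbors to the right and below so each pair is counted once.
Row 1: R(1,1)–R(2,1)= R(1,3)–R(1,4)= R(1,3)–R(2,3)= R(1,4)–B(1,5)≠ R(1,4)–R(2,4)= B(1,5)–B(1,6)= B(1,5)–B(2,5)= B(1,6)–B(1,7)= B(1,6)–B(2,6)=  → 1/9 unlike.
Row 2: R(2,1)–R(2,2)= R(2,2)–R(2,3)= R(2,2)–R(3,2)= R(2,3)–R(2,4)= R(2,4)–B(2,5)≠ R(2,4)–R(3,4)= B(2,5)–B(2,6)= B(2,6)–B(3,6)=  → 1/8 unlike.
Row 3: R(3,2)–R(4,2)= R(3,4)–R(4,4)= B(3,6)–B(3,7)= B(3,6)–B(4,6)= B(3,7)–R(4,7)≠  → 1/5 unlike.
Row 4: R(4,2)–B(4,3)≠ B(4,3)–R(4,4)≠ R(4,4)–R(5,4)= B(4,6)–R(4,7)≠ B(4,6)–R(5,6)≠ R(4,7)–B(5,7)≠  → 5/6 unlike.
Row 5: R(5,1)–R(6,1)= R(5,6)–B(5,7)≠ R(5,6)–B(6,6)≠ B(5,7)–R(6,7)≠  → 3/4 unlike.
Row 6: R(6,5)–B(6,6)≠ B(6,6)–R(6,7)≠  → 2/2 unlike.
Total adjacent occupied pairs: 34; unlike-type pairs: 13.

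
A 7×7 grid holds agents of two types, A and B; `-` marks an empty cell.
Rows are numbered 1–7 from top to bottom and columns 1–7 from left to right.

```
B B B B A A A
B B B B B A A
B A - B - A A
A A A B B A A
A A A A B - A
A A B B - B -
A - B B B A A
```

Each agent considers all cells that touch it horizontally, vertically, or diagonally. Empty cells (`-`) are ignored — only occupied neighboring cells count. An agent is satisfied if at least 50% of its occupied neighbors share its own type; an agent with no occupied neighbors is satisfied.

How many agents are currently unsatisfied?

(1,1)B 3/3 ok
(1,2)B 5/5 ok
(1,3)B 5/5 ok
(1,4)B 4/5 ok
(1,5)A 2/5 unhappy
(1,6)A 4/5 ok
(1,7)A 3/3 ok
(2,1)B 4/5 ok
(2,2)B 6/7 ok
(2,3)B 6/7 ok
(2,4)B 5/6 ok
(2,5)B 3/7 unhappy
(2,6)A 6/7 ok
(2,7)A 5/5 ok
(3,1)B 2/5 unhappy
(3,2)A 3/7 unhappy
(3,4)B 5/6 ok
(3,6)A 5/7 ok
(3,7)A 5/5 ok
(4,1)A 4/5 ok
(4,2)A 6/7 ok
(4,3)A 5/7 ok
(4,4)B 3/6 ok
(4,5)B 3/6 ok
(4,6)A 4/6 ok
(4,7)A 4/4 ok
(5,1)A 5/5 ok
(5,2)A 7/8 ok
(5,3)A 5/8 ok
(5,4)A 2/7 unhappy
(5,5)B 4/6 ok
(5,7)A 2/3 ok
(6,1)A 4/4 ok
(6,2)A 5/7 ok
(6,3)B 3/7 unhappy
(6,4)B 5/7 ok
(6,6)B 2/5 unhappy
(7,1)A 2/2 ok
(7,3)B 3/4 ok
(7,4)B 4/4 ok
(7,5)B 3/4 ok
(7,6)A 1/3 unhappy
(7,7)A 1/2 ok
Unsatisfied: (1,5), (2,5), (3,1), (3,2), (5,4), (6,3), (6,6), (7,6) — 8 in total.

8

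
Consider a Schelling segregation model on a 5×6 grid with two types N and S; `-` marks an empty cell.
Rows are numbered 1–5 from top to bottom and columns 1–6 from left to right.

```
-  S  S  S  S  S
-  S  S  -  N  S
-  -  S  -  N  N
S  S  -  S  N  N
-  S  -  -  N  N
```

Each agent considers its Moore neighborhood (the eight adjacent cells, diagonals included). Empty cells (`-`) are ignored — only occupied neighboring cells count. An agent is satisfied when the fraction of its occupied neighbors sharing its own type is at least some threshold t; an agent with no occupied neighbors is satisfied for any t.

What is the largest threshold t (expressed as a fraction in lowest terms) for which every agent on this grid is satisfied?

1/4

Row 1: (1,2)S 3/3 · (1,3)S 4/4 · (1,4)S 3/4 · (1,5)S 3/4 · (1,6)S 2/3
Row 2: (2,2)S 4/4 · (2,3)S 5/5 · (2,5)N 2/6 · (2,6)S 2/5
Row 3: (3,3)S 4/4 · (3,5)N 4/6 · (3,6)N 4/5
Row 4: (4,1)S 2/2 · (4,2)S 3/3 · (4,4)S 1/4 · (4,5)N 5/6 · (4,6)N 5/5
Row 5: (5,2)S 2/2 · (5,5)N 3/4 · (5,6)N 3/3
The smallest same-type fraction is 1/4 at (4,4), which reduces to 1/4. Any threshold above that leaves this agent unsatisfied.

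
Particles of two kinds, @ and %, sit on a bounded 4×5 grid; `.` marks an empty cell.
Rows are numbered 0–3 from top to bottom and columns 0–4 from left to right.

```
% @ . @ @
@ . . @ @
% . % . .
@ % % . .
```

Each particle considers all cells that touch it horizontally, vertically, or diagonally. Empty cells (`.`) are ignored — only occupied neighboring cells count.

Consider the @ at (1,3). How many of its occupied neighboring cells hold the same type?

3

Occupied neighbors of (1,3): (0,3)=@, (0,4)=@, (1,4)=@, (2,2)=%.
Same type (@): 3 of 4.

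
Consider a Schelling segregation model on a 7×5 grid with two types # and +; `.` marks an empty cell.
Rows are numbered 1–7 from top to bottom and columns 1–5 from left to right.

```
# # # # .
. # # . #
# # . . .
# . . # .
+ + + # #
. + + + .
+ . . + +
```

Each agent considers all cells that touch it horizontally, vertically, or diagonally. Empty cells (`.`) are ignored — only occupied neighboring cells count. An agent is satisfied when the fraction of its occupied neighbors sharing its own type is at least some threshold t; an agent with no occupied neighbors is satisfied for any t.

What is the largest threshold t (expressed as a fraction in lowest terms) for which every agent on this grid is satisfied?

2/5

(1,1)# 2/2
(1,2)# 4/4
(1,3)# 4/4
(1,4)# 3/3
(2,2)# 6/6
(2,3)# 5/5
(2,5)# 1/1
(3,1)# 3/3
(3,2)# 4/4
(4,1)# 2/4
(4,4)# 2/3
(5,1)+ 2/3
(5,2)+ 4/5
(5,3)+ 4/6
(5,4)# 2/5
(5,5)# 2/3
(6,2)+ 5/5
(6,3)+ 5/6
(6,4)+ 4/6
(7,1)+ 1/1
(7,4)+ 3/3
(7,5)+ 2/2
The smallest same-type fraction is 2/5 at (5,4), which reduces to 2/5. Any threshold above that leaves this agent unsatisfied.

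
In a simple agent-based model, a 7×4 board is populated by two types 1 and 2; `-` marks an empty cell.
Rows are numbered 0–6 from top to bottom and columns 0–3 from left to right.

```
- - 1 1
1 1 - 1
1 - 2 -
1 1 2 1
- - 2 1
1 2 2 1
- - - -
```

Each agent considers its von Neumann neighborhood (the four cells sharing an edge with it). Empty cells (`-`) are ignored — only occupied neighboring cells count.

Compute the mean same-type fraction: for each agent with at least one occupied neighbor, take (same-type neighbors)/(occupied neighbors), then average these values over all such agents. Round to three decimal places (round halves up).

0.735

(0,2)1 1/1
(0,3)1 2/2
(1,0)1 2/2
(1,1)1 1/1
(1,3)1 1/1
(2,0)1 2/2
(2,2)2 1/1
(3,0)1 2/2
(3,1)1 1/2
(3,2)2 2/4
(3,3)1 1/2
(4,2)2 2/3
(4,3)1 2/3
(5,0)1 0/1
(5,1)2 1/2
(5,2)2 2/3
(5,3)1 1/2
Sum over 17 agents: 1/1 + 2/2 + 2/2 + 1/1 + 1/1 + 2/2 + 1/1 + 2/2 + 1/2 + 2/4 + 1/2 + 2/3 + 2/3 + 0/1 + 1/2 + 2/3 + 1/2 = 25/2; mean = 25/2 ÷ 17 = 25/34 = 0.735294… → 0.735.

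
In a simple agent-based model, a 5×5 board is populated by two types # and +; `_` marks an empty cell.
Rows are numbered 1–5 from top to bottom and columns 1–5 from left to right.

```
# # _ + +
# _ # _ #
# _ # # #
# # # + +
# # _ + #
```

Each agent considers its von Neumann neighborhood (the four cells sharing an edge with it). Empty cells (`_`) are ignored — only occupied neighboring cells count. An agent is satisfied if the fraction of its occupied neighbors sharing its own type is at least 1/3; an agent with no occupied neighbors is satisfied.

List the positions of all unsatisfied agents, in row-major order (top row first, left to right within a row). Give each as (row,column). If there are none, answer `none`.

(1,1)# 2/2 ok
(1,2)# 1/1 ok
(1,4)+ 1/1 ok
(1,5)+ 1/2 ok
(2,1)# 2/2 ok
(2,3)# 1/1 ok
(2,5)# 1/2 ok
(3,1)# 2/2 ok
(3,3)# 3/3 ok
(3,4)# 2/3 ok
(3,5)# 2/3 ok
(4,1)# 3/3 ok
(4,2)# 3/3 ok
(4,3)# 2/3 ok
(4,4)+ 2/4 ok
(4,5)+ 1/3 ok
(5,1)# 2/2 ok
(5,2)# 2/2 ok
(5,4)+ 1/2 ok
(5,5)# 0/2 unhappy

(5,5)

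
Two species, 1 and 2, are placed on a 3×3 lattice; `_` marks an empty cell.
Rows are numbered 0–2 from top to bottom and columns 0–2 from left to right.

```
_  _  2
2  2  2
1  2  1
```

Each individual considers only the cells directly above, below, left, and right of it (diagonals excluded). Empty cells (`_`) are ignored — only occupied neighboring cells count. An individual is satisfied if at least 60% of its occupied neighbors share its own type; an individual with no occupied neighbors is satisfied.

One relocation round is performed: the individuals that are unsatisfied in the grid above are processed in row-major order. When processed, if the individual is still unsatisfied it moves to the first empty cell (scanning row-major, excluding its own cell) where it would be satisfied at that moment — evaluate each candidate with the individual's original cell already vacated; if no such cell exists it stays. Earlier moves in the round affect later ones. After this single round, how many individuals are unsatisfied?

1

Initially unsatisfied (in order): (1,0), (2,0), (2,1), (2,2).
  (1,0) → (0,0).
  (2,0): no empty cell satisfies it; stays.
  (2,1) → (0,1).
  (2,2): no empty cell satisfies it; stays.
Resulting grid:
2 2 2
_ 2 2
1 _ 1
Unsatisfied now: (2,2).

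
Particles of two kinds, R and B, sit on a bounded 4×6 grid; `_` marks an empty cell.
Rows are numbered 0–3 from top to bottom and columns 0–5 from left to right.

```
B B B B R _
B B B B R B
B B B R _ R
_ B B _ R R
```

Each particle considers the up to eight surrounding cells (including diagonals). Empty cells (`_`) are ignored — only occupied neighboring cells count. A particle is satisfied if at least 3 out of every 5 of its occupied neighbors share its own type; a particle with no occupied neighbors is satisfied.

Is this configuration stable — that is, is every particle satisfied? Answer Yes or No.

No

(0,0)B 3/3 ok
(0,1)B 5/5 ok
(0,2)B 5/5 ok
(0,3)B 3/5 ok
(0,4)R 1/4 unhappy
(1,0)B 5/5 ok
(1,1)B 8/8 ok
(1,2)B 7/8 ok
(1,3)B 4/7 unhappy
(1,4)R 3/6 unhappy
(1,5)B 0/3 unhappy
(2,0)B 4/4 ok
(2,1)B 7/7 ok
(2,2)B 6/7 ok
(2,3)R 2/6 unhappy
(2,5)R 3/4 ok
(3,1)B 4/4 ok
(3,2)B 3/4 ok
(3,4)R 3/3 ok
(3,5)R 2/2 ok
For instance (0,4) has only 1/4 same-type neighbors, below 3/5.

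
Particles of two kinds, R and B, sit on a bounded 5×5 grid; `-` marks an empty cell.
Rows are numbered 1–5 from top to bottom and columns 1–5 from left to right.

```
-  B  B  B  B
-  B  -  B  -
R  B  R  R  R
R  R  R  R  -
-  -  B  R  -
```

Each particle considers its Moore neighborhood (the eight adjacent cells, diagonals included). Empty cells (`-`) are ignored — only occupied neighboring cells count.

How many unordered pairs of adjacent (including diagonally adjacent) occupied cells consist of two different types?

Scan each occupied cell's neighbors to the right and below (and the two forward diagonals) so each pair is counted once.
Row 1: B(1,2)–B(1,3)= B(1,2)–B(2,2)= B(1,3)–B(1,4)= B(1,3)–B(2,4)= B(1,3)–B(2,2)= B(1,4)–B(1,5)= B(1,4)–B(2,4)= B(1,5)–B(2,4)=  → 0/8 unlike.
Row 2: B(2,2)–B(3,2)= B(2,2)–R(3,3)≠ B(2,2)–R(3,1)≠ B(2,4)–R(3,4)≠ B(2,4)–R(3,5)≠ B(2,4)–R(3,3)≠  → 5/6 unlike.
Row 3: R(3,1)–B(3,2)≠ R(3,1)–R(4,1)= R(3,1)–R(4,2)= B(3,2)–R(3,3)≠ B(3,2)–R(4,2)≠ B(3,2)–R(4,3)≠ B(3,2)–R(4,1)≠ R(3,3)–R(3,4)= R(3,3)–R(4,3)= R(3,3)–R(4,4)= R(3,3)–R(4,2)= R(3,4)–R(3,5)= R(3,4)–R(4,4)= R(3,4)–R(4,3)= R(3,5)–R(4,4)=  → 5/15 unlike.
Row 4: R(4,1)–R(4,2)= R(4,2)–R(4,3)= R(4,2)–B(5,3)≠ R(4,3)–R(4,4)= R(4,3)–B(5,3)≠ R(4,3)–R(5,4)= R(4,4)–R(5,4)= R(4,4)–B(5,3)≠  → 3/8 unlike.
Row 5: B(5,3)–R(5,4)≠  → 1/1 unlike.
Total adjacent occupied pairs: 38; unlike-type pairs: 14.

14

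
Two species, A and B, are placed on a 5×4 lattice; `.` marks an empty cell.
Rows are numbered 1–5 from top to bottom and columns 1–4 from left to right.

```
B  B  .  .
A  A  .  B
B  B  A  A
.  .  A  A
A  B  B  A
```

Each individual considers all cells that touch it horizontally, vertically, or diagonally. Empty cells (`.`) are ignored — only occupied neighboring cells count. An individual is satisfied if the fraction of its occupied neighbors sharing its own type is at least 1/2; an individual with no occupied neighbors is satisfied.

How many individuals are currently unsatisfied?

10

(1,1)B 1/3 ✗
(1,2)B 1/3 ✗
(2,1)A 1/5 ✗
(2,2)A 2/6 ✗
(2,4)B 0/2 ✗
(3,1)B 1/3 ✗
(3,2)B 1/5 ✗
(3,3)A 4/6 ✓
(3,4)A 3/4 ✓
(4,3)A 4/7 ✓
(4,4)A 4/5 ✓
(5,1)A 0/1 ✗
(5,2)B 1/3 ✗
(5,3)B 1/4 ✗
(5,4)A 2/3 ✓
Unsatisfied: (1,1), (1,2), (2,1), (2,2), (2,4), (3,1), (3,2), (5,1), (5,2), (5,3) — 10 in total.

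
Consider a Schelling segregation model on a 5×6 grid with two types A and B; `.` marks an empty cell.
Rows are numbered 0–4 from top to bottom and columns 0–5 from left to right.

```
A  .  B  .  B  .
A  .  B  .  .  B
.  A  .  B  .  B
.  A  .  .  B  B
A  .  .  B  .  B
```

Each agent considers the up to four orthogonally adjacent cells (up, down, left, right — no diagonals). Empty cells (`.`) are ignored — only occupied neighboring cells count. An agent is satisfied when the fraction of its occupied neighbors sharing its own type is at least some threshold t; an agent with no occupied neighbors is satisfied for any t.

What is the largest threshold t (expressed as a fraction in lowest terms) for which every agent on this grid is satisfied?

(0,0)A 1/1
(0,2)B 1/1
(0,4)B — no occupied neighbors
(1,0)A 1/1
(1,2)B 1/1
(1,5)B 1/1
(2,1)A 1/1
(2,3)B — no occupied neighbors
(2,5)B 2/2
(3,1)A 1/1
(3,4)B 1/1
(3,5)B 3/3
(4,0)A — no occupied neighbors
(4,3)B — no occupied neighbors
(4,5)B 1/1
The smallest same-type fraction is 1/1 at (0,0), which reduces to 1/1. Any threshold above that leaves this agent unsatisfied.

1/1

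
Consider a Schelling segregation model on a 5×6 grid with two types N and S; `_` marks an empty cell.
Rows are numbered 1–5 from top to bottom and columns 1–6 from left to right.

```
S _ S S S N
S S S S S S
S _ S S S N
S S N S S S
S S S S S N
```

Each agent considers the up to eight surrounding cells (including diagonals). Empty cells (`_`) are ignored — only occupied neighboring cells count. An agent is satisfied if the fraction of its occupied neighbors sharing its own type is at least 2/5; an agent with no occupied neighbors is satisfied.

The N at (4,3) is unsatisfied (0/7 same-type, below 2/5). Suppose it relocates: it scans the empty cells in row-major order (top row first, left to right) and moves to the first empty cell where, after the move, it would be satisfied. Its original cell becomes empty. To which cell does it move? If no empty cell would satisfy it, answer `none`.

none

Vacating (4,3). Empty cells in order:
  (1,2): 0/5 same-type → still unsatisfied.
  (3,2): 0/7 same-type → still unsatisfied.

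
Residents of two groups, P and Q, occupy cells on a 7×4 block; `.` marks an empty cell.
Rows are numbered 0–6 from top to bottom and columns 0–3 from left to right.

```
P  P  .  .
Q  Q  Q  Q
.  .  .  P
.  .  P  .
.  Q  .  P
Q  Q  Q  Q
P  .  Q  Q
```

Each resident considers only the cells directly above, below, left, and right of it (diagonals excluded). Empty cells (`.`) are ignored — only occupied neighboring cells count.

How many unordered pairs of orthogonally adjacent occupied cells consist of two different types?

5

Scan each occupied cell's neighbors to the right and below so each pair is counted once.
From row 0: 2 unlike of 3 pairs (running 2/3).
From row 1: 1 unlike of 4 pairs (running 3/7).
From row 4: 1 unlike of 2 pairs (running 4/9).
From row 5: 1 unlike of 6 pairs (running 5/15).
From row 6: 0 unlike of 1 pairs (running 5/16).
Total adjacent occupied pairs: 16; unlike-type pairs: 5.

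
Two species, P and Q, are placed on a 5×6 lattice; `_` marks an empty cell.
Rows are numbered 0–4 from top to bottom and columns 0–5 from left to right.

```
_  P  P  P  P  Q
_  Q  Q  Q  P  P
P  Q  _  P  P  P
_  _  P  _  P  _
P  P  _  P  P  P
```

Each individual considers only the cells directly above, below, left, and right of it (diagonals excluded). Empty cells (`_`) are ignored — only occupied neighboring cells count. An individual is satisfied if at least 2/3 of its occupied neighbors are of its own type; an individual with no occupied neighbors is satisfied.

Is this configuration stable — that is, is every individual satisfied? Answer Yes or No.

(0,1)P 1/2 unhappy
(0,2)P 2/3 ok
(0,3)P 2/3 ok
(0,4)P 2/3 ok
(0,5)Q 0/2 unhappy
(1,1)Q 2/3 ok
(1,2)Q 2/3 ok
(1,3)Q 1/4 unhappy
(1,4)P 3/4 ok
(1,5)P 2/3 ok
(2,0)P 0/1 unhappy
(2,1)Q 1/2 unhappy
(2,3)P 1/2 unhappy
(2,4)P 4/4 ok
(2,5)P 2/2 ok
(3,2)P 0/0 ok
(3,4)P 2/2 ok
(4,0)P 1/1 ok
(4,1)P 1/1 ok
(4,3)P 1/1 ok
(4,4)P 3/3 ok
(4,5)P 1/1 ok
For instance (0,1) has only 1/2 same-type neighbors, below 2/3.

No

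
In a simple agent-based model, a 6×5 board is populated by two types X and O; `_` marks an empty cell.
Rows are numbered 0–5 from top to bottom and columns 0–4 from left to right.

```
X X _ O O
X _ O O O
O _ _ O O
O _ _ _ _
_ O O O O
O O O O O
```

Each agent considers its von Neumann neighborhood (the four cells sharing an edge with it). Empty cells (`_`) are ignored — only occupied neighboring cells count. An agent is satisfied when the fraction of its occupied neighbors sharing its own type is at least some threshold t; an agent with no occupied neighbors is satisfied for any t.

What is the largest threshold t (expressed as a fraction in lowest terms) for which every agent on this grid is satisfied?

Row 0: (0,0)X 2/2 · (0,1)X 1/1 · (0,3)O 2/2 · (0,4)O 2/2
Row 1: (1,0)X 1/2 · (1,2)O 1/1 · (1,3)O 4/4 · (1,4)O 3/3
Row 2: (2,0)O 1/2 · (2,3)O 2/2 · (2,4)O 2/2
Row 3: (3,0)O 1/1
Row 4: (4,1)O 2/2 · (4,2)O 3/3 · (4,3)O 3/3 · (4,4)O 2/2
Row 5: (5,0)O 1/1 · (5,1)O 3/3 · (5,2)O 3/3 · (5,3)O 3/3 · (5,4)O 2/2
The smallest same-type fraction is 1/2 at (1,0), which reduces to 1/2. Any threshold above that leaves this agent unsatisfied.

1/2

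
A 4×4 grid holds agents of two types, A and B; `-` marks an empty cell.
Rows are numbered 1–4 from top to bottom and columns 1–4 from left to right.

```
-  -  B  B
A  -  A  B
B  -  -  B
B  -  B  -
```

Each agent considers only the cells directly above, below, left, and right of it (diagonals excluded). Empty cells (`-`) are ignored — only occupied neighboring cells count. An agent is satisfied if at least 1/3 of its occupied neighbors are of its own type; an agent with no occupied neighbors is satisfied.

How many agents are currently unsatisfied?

2

Row 1: (1,3)B 1/2 satisfied · (1,4)B 2/2 satisfied
Row 2: (2,1)A 0/1 not · (2,3)A 0/2 not · (2,4)B 2/3 satisfied
Row 3: (3,1)B 1/2 satisfied · (3,4)B 1/1 satisfied
Row 4: (4,1)B 1/1 satisfied · (4,3)B 0/0 satisfied
Unsatisfied: (2,1), (2,3) — 2 in total.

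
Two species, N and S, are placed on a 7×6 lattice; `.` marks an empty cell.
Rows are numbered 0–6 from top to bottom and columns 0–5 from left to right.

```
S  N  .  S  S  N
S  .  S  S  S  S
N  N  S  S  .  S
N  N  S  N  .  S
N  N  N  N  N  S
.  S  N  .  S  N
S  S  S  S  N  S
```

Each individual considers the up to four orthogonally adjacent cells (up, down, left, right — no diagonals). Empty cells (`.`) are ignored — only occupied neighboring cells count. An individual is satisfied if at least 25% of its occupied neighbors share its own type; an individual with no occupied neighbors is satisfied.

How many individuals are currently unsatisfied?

6

(0,0)S 1/2 ok
(0,1)N 0/1 unhappy
(0,3)S 2/2 ok
(0,4)S 2/3 ok
(0,5)N 0/2 unhappy
(1,0)S 1/2 ok
(1,2)S 2/2 ok
(1,3)S 4/4 ok
(1,4)S 3/3 ok
(1,5)S 2/3 ok
(2,0)N 2/3 ok
(2,1)N 2/3 ok
(2,2)S 3/4 ok
(2,3)S 2/3 ok
(2,5)S 2/2 ok
(3,0)N 3/3 ok
(3,1)N 3/4 ok
(3,2)S 1/4 ok
(3,3)N 1/3 ok
(3,5)S 2/2 ok
(4,0)N 2/2 ok
(4,1)N 3/4 ok
(4,2)N 3/4 ok
(4,3)N 3/3 ok
(4,4)N 1/3 ok
(4,5)S 1/3 ok
(5,1)S 1/3 ok
(5,2)N 1/3 ok
(5,4)S 0/3 unhappy
(5,5)N 0/3 unhappy
(6,0)S 1/1 ok
(6,1)S 3/3 ok
(6,2)S 2/3 ok
(6,3)S 1/2 ok
(6,4)N 0/3 unhappy
(6,5)S 0/2 unhappy
Unsatisfied: (0,1), (0,5), (5,4), (5,5), (6,4), (6,5) — 6 in total.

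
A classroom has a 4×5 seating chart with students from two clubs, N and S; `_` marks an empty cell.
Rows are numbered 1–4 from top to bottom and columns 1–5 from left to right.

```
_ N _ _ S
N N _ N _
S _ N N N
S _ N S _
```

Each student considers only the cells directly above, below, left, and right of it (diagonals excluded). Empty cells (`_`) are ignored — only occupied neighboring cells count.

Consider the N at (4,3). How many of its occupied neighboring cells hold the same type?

Occupied neighbors of (4,3): (3,3)=N, (4,4)=S.
Same type (N): 1 of 2.

1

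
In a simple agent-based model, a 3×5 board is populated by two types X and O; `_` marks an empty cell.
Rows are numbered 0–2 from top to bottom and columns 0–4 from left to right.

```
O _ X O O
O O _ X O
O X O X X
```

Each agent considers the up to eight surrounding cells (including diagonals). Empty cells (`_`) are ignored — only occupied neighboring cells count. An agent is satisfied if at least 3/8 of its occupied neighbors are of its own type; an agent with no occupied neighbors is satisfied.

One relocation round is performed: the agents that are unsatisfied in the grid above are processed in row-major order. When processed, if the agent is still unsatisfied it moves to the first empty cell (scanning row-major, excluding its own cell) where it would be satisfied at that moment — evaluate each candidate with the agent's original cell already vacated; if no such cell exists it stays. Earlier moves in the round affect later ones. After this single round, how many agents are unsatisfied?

0

Initially unsatisfied (in order): (0,2), (2,1), (2,2).
  (0,2) → (1,2).
  (2,1) → (0,2).
  (2,2) → (0,1).
Resulting grid:
O O X O O
O O X X O
O _ _ X X
All satisfied now.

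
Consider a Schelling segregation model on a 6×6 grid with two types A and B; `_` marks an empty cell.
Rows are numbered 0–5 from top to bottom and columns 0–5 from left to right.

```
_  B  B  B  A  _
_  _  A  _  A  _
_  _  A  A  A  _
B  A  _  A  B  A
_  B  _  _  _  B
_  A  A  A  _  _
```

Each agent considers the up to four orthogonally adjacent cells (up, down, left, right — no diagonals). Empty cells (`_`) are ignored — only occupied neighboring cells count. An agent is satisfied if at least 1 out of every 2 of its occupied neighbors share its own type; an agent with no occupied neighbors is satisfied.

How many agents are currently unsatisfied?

6

Row 0: (0,1)B 1/1 satisfied · (0,2)B 2/3 satisfied · (0,3)B 1/2 satisfied · (0,4)A 1/2 satisfied
Row 1: (1,2)A 1/2 satisfied · (1,4)A 2/2 satisfied
Row 2: (2,2)A 2/2 satisfied · (2,3)A 3/3 satisfied · (2,4)A 2/3 satisfied
Row 3: (3,0)B 0/1 not · (3,1)A 0/2 not · (3,3)A 1/2 satisfied · (3,4)B 0/3 not · (3,5)A 0/2 not
Row 4: (4,1)B 0/2 not · (4,5)B 0/1 not
Row 5: (5,1)A 1/2 satisfied · (5,2)A 2/2 satisfied · (5,3)A 1/1 satisfied
Unsatisfied: (3,0), (3,1), (3,4), (3,5), (4,1), (4,5) — 6 in total.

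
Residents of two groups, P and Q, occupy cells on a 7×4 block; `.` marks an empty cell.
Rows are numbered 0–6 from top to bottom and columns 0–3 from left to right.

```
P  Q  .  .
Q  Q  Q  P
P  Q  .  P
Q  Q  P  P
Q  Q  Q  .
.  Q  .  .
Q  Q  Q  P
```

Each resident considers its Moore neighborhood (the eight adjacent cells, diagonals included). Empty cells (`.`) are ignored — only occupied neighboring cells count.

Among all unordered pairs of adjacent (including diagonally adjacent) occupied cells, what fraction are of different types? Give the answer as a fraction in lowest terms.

Scan each occupied cell's neighbors to the right and below (and the two forward diagonals) so each pair is counted once.
Row 0: P(0,0)–Q(0,1)≠ P(0,0)–Q(1,0)≠ P(0,0)–Q(1,1)≠ Q(0,1)–Q(1,1)= Q(0,1)–Q(1,2)= Q(0,1)–Q(1,0)=  → 3/6 unlike.
Row 1: Q(1,0)–Q(1,1)= Q(1,0)–P(2,0)≠ Q(1,0)–Q(2,1)= Q(1,1)–Q(1,2)= Q(1,1)–Q(2,1)= Q(1,1)–P(2,0)≠ Q(1,2)–P(1,3)≠ Q(1,2)–P(2,3)≠ Q(1,2)–Q(2,1)= P(1,3)–P(2,3)=  → 4/10 unlike.
Row 2: P(2,0)–Q(2,1)≠ P(2,0)–Q(3,0)≠ P(2,0)–Q(3,1)≠ Q(2,1)–Q(3,1)= Q(2,1)–P(3,2)≠ Q(2,1)–Q(3,0)= P(2,3)–P(3,3)= P(2,3)–P(3,2)=  → 4/8 unlike.
Row 3: Q(3,0)–Q(3,1)= Q(3,0)–Q(4,0)= Q(3,0)–Q(4,1)= Q(3,1)–P(3,2)≠ Q(3,1)–Q(4,1)= Q(3,1)–Q(4,2)= Q(3,1)–Q(4,0)= P(3,2)–P(3,3)= P(3,2)–Q(4,2)≠ P(3,2)–Q(4,1)≠ P(3,3)–Q(4,2)≠  → 4/11 unlike.
Row 4: Q(4,0)–Q(4,1)= Q(4,0)–Q(5,1)= Q(4,1)–Q(4,2)= Q(4,1)–Q(5,1)= Q(4,2)–Q(5,1)=  → 0/5 unlike.
Row 5: Q(5,1)–Q(6,1)= Q(5,1)–Q(6,2)= Q(5,1)–Q(6,0)=  → 0/3 unlike.
Row 6: Q(6,0)–Q(6,1)= Q(6,1)–Q(6,2)= Q(6,2)–P(6,3)≠  → 1/3 unlike.
Total adjacent occupied pairs: 46; unlike-type pairs: 16.
16/46 reduces to 8/23.

8/23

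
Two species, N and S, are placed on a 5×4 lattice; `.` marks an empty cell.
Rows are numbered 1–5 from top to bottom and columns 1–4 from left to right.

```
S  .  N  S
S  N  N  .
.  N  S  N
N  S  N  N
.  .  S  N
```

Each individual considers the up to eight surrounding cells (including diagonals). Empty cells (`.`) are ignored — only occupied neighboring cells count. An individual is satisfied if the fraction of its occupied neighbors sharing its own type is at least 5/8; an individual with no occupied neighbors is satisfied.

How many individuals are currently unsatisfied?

(1,1)S 1/2 not
(1,3)N 2/3 satisfied
(1,4)S 0/2 not
(2,1)S 1/3 not
(2,2)N 3/6 not
(2,3)N 4/6 satisfied
(3,2)N 4/7 not
(3,3)S 1/7 not
(3,4)N 3/4 satisfied
(4,1)N 1/2 not
(4,2)S 2/5 not
(4,3)N 4/7 not
(4,4)N 3/5 not
(5,3)S 1/4 not
(5,4)N 2/3 satisfied
Unsatisfied: (1,1), (1,4), (2,1), (2,2), (3,2), (3,3), (4,1), (4,2), (4,3), (4,4), (5,3) — 11 in total.

11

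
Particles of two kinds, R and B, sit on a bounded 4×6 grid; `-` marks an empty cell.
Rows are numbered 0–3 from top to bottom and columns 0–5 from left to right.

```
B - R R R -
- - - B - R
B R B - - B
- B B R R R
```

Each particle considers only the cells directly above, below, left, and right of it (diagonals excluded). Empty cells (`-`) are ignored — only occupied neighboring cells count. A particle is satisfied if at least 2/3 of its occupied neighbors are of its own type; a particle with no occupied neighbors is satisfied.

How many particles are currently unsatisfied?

Row 0: (0,0)B 0/0 ✓ · (0,2)R 1/1 ✓ · (0,3)R 2/3 ✓ · (0,4)R 1/1 ✓
Row 1: (1,3)B 0/1 ✗ · (1,5)R 0/1 ✗
Row 2: (2,0)B 0/1 ✗ · (2,1)R 0/3 ✗ · (2,2)B 1/2 ✗ · (2,5)B 0/2 ✗
Row 3: (3,1)B 1/2 ✗ · (3,2)B 2/3 ✓ · (3,3)R 1/2 ✗ · (3,4)R 2/2 ✓ · (3,5)R 1/2 ✗
Unsatisfied: (1,3), (1,5), (2,0), (2,1), (2,2), (2,5), (3,1), (3,3), (3,5) — 9 in total.

9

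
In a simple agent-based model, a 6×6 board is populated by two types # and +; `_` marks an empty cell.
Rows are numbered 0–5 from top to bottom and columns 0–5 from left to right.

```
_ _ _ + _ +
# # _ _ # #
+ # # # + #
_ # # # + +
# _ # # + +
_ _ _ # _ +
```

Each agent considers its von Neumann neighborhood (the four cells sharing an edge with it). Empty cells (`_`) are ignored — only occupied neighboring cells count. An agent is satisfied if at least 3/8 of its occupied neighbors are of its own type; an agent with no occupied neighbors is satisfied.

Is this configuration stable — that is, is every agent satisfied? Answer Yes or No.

No

Row 0: (0,3)+ 0/0 ok · (0,5)+ 0/1 unhappy
Row 1: (1,0)# 1/2 ok · (1,1)# 2/2 ok · (1,4)# 1/2 ok · (1,5)# 2/3 ok
Row 2: (2,0)+ 0/2 unhappy · (2,1)# 3/4 ok · (2,2)# 3/3 ok · (2,3)# 2/3 ok · (2,4)+ 1/4 unhappy · (2,5)# 1/3 unhappy
Row 3: (3,1)# 2/2 ok · (3,2)# 4/4 ok · (3,3)# 3/4 ok · (3,4)+ 3/4 ok · (3,5)+ 2/3 ok
Row 4: (4,0)# 0/0 ok · (4,2)# 2/2 ok · (4,3)# 3/4 ok · (4,4)+ 2/3 ok · (4,5)+ 3/3 ok
Row 5: (5,3)# 1/1 ok · (5,5)+ 1/1 ok
For instance (0,5) has only 0/1 same-type neighbors, below 3/8.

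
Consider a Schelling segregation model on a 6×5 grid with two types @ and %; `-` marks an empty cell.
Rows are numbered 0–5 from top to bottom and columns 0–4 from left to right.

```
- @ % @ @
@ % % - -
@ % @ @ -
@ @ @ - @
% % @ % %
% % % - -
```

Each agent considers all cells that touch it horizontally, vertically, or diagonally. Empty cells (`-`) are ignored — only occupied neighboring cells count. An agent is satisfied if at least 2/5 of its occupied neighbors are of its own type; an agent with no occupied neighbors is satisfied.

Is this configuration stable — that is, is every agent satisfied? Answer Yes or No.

No

Row 0: (0,1)@ 1/4 not · (0,2)% 2/4 satisfied · (0,3)@ 1/3 not · (0,4)@ 1/1 satisfied
Row 1: (1,0)@ 2/4 satisfied · (1,1)% 3/7 satisfied · (1,2)% 3/7 satisfied
Row 2: (2,0)@ 3/5 satisfied · (2,1)% 2/8 not · (2,2)@ 3/6 satisfied · (2,3)@ 3/4 satisfied
Row 3: (3,0)@ 2/5 satisfied · (3,1)@ 5/8 satisfied · (3,2)@ 4/7 satisfied · (3,4)@ 1/3 not
Row 4: (4,0)% 3/5 satisfied · (4,1)% 4/8 satisfied · (4,2)@ 2/6 not · (4,3)% 2/5 satisfied · (4,4)% 1/2 satisfied
Row 5: (5,0)% 3/3 satisfied · (5,1)% 4/5 satisfied · (5,2)% 3/4 satisfied
For instance (0,1) has only 1/4 same-type neighbors, below 2/5.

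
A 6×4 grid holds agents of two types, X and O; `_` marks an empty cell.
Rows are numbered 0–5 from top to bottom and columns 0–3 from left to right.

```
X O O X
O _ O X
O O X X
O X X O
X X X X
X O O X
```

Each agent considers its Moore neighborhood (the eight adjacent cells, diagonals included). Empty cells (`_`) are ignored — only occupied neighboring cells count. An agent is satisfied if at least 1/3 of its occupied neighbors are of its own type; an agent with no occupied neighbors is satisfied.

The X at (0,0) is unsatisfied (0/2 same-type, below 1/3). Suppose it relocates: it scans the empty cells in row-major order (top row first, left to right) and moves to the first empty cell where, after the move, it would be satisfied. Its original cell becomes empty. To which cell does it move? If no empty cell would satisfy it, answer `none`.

Vacating (0,0). Empty cells in order:
  (1,1): 1/7 same-type → still unsatisfied.

none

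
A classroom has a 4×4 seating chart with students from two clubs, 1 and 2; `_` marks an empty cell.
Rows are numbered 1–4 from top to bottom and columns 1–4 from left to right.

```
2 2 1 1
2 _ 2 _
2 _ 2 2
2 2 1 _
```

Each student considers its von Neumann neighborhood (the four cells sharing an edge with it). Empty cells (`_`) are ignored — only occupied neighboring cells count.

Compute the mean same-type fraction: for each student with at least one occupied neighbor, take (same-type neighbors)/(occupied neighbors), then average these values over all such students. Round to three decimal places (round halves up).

(1,1)2 2/2
(1,2)2 1/2
(1,3)1 1/3
(1,4)1 1/1
(2,1)2 2/2
(2,3)2 1/2
(3,1)2 2/2
(3,3)2 2/3
(3,4)2 1/1
(4,1)2 2/2
(4,2)2 1/2
(4,3)1 0/2
Sum over 12 students: 2/2 + 1/2 + 1/3 + 1/1 + 2/2 + 1/2 + 2/2 + 2/3 + 1/1 + 2/2 + 1/2 + 0/2 = 17/2; mean = 17/2 ÷ 12 = 17/24 = 0.708333… → 0.708.

0.708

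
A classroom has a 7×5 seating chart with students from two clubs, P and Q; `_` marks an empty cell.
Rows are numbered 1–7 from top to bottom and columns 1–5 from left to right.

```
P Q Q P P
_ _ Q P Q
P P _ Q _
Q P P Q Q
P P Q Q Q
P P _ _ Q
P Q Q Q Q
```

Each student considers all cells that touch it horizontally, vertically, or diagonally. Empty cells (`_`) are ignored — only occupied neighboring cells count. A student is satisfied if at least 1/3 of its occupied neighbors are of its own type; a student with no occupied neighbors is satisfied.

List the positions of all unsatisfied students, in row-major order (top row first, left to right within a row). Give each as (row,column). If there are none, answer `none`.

Row 1: (1,1)P 0/1 unhappy · (1,2)Q 2/3 ok · (1,3)Q 2/4 ok · (1,4)P 2/5 ok · (1,5)P 2/3 ok
Row 2: (2,3)Q 3/6 ok · (2,4)P 2/6 ok · (2,5)Q 1/4 unhappy
Row 3: (3,1)P 2/3 ok · (3,2)P 3/5 ok · (3,4)Q 4/6 ok
Row 4: (4,1)Q 0/5 unhappy · (4,2)P 5/7 ok · (4,3)P 3/7 ok · (4,4)Q 5/6 ok · (4,5)Q 4/4 ok
Row 5: (5,1)P 4/5 ok · (5,2)P 5/7 ok · (5,3)Q 2/6 ok · (5,4)Q 5/6 ok · (5,5)Q 4/4 ok
Row 6: (6,1)P 4/5 ok · (6,2)P 4/7 ok · (6,5)Q 4/4 ok
Row 7: (7,1)P 2/3 ok · (7,2)Q 1/4 unhappy · (7,3)Q 2/3 ok · (7,4)Q 3/3 ok · (7,5)Q 2/2 ok

(1,1), (2,5), (4,1), (7,2)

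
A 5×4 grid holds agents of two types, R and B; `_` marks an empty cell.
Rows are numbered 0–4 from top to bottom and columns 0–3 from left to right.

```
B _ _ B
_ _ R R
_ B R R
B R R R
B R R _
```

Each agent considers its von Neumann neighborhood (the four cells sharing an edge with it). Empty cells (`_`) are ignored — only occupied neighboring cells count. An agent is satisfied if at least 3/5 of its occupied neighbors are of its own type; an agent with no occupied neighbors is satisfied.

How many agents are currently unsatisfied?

Row 0: (0,0)B 0/0 ✓ · (0,3)B 0/1 ✗
Row 1: (1,2)R 2/2 ✓ · (1,3)R 2/3 ✓
Row 2: (2,1)B 0/2 ✗ · (2,2)R 3/4 ✓ · (2,3)R 3/3 ✓
Row 3: (3,0)B 1/2 ✗ · (3,1)R 2/4 ✗ · (3,2)R 4/4 ✓ · (3,3)R 2/2 ✓
Row 4: (4,0)B 1/2 ✗ · (4,1)R 2/3 ✓ · (4,2)R 2/2 ✓
Unsatisfied: (0,3), (2,1), (3,0), (3,1), (4,0) — 5 in total.

5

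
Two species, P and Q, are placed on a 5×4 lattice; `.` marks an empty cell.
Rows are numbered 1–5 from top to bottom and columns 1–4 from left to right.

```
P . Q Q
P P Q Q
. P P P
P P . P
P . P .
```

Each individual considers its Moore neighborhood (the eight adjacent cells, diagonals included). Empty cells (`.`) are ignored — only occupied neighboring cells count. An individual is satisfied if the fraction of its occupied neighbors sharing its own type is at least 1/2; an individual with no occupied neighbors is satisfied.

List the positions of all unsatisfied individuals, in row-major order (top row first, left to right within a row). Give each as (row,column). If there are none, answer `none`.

(1,1)P 2/2 ✓
(1,3)Q 3/4 ✓
(1,4)Q 3/3 ✓
(2,1)P 3/3 ✓
(2,2)P 4/6 ✓
(2,3)Q 3/7 ✗
(2,4)Q 3/5 ✓
(3,2)P 5/6 ✓
(3,3)P 5/7 ✓
(3,4)P 2/4 ✓
(4,1)P 3/3 ✓
(4,2)P 5/5 ✓
(4,4)P 3/3 ✓
(5,1)P 2/2 ✓
(5,3)P 2/2 ✓

(2,3)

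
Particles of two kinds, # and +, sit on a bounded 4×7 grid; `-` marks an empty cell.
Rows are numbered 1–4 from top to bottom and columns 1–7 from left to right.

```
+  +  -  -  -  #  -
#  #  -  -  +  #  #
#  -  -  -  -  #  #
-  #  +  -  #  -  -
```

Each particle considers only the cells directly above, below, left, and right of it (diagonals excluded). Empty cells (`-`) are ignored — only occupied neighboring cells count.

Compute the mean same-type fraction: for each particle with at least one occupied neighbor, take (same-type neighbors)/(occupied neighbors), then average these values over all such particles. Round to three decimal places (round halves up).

0.609

(1,1)+ 1/2
(1,2)+ 1/2
(1,6)# 1/1
(2,1)# 2/3
(2,2)# 1/2
(2,5)+ 0/1
(2,6)# 3/4
(2,7)# 2/2
(3,1)# 1/1
(3,6)# 2/2
(3,7)# 2/2
(4,2)# 0/1
(4,3)+ 0/1
(4,5)# — no occupied neighbors
Sum over 13 particles: 1/2 + 1/2 + 1/1 + 2/3 + 1/2 + 0/1 + 3/4 + 2/2 + 1/1 + 2/2 + 2/2 + 0/1 + 0/1 = 95/12; mean = 95/12 ÷ 13 = 95/156 = 0.608974… → 0.609.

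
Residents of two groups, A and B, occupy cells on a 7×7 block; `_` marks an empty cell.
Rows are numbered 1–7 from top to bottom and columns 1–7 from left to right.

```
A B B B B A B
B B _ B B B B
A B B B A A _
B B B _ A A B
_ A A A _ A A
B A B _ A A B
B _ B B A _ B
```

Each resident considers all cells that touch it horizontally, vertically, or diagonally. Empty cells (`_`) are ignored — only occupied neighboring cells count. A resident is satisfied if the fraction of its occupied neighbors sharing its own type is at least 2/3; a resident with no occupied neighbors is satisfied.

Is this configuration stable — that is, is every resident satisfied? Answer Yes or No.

(1,1)A 0/3 ✗
(1,2)B 3/4 ✓
(1,3)B 4/4 ✓
(1,4)B 4/4 ✓
(1,5)B 4/5 ✓
(1,6)A 0/5 ✗
(1,7)B 2/3 ✓
(2,1)B 3/5 ✗
(2,2)B 5/7 ✓
(2,4)B 6/7 ✓
(2,5)B 5/8 ✗
(2,6)B 4/7 ✗
(2,7)B 2/4 ✗
(3,1)A 0/5 ✗
(3,2)B 6/7 ✓
(3,3)B 6/6 ✓
(3,4)B 4/6 ✓
(3,5)A 3/7 ✗
(3,6)A 3/7 ✗
(4,1)B 2/4 ✗
(4,2)B 4/7 ✗
(4,3)B 4/7 ✗
(4,5)A 5/6 ✓
(4,6)A 5/6 ✓
(4,7)B 0/4 ✗
(5,2)A 2/7 ✗
(5,3)A 3/6 ✗
(5,4)A 3/5 ✗
(5,6)A 5/7 ✓
(5,7)A 3/5 ✗
(6,1)B 1/3 ✗
(6,2)A 2/6 ✗
(6,3)B 2/6 ✗
(6,5)A 4/5 ✓
(6,6)A 4/6 ✓
(6,7)B 1/4 ✗
(7,1)B 1/2 ✗
(7,3)B 2/3 ✓
(7,4)B 2/4 ✗
(7,5)A 2/3 ✓
(7,7)B 1/2 ✗
For instance (1,1) has only 0/3 same-type neighbors, below 2/3.

No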